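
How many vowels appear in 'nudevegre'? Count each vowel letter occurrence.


Scanning each character of 'nudevegre':
  Position 1: 'n' -> consonant (running count: 0)
  Position 2: 'u' -> vowel (running count: 1)
  Position 3: 'd' -> consonant (running count: 1)
  Position 4: 'e' -> vowel (running count: 2)
  Position 5: 'v' -> consonant (running count: 2)
  Position 6: 'e' -> vowel (running count: 3)
  Position 7: 'g' -> consonant (running count: 3)
  Position 8: 'r' -> consonant (running count: 3)
  Position 9: 'e' -> vowel (running count: 4)
Total vowels: 4

4


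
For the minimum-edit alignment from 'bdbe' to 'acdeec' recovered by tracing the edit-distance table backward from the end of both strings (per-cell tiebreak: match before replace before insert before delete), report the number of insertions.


Edit distance = 4. Backtracking from cell (4, 6) with preference match > replace > insert > delete,
then listing the resulting alignment 'bdbe' -> 'acdeec' left to right:
  Step 1: insert 'a' [insertion #1]
  Step 2: replace b->c
  Step 3: keep 'd'
  Step 4: replace b->e
  Step 5: keep 'e'
  Step 6: insert 'c' [insertion #2]
Total insertions: 2

2


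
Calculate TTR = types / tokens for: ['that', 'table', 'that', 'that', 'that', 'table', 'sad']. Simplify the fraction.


Tokens: 7
Unique types: ('sad', 'table', 'that') = 3
TTR = 3/7
Already in lowest terms.

3/7


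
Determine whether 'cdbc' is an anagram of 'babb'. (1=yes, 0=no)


Sort characters of 'cdbc': 'bccd'
Sort characters of 'babb': 'abbb'
Sorted forms differ -> they are NOT anagrams
Result: 0

0


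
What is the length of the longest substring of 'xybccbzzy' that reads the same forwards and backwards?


Scanning 'xybccbzzy' for palindromic substrings.
Substring at positions 2-5: 'bccb'.
Check: reverse('bccb') = 'bccb' -> palindrome confirmed.
Neighbouring characters ('y' / 'z') break symmetry, so it cannot extend further.
No longer palindromic substring exists; longest length = 4

4


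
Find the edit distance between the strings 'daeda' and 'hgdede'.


Building DP table for s1='daeda' (len 5) and s2='hgdede' (len 6):
       h  g  d  e  d  e
    0  1  2  3  4  5  6
  d 1  1  2  2  3  4  5
  a 2  2  2  3  3  4  5
  e 3  3  3  3  3  4  4
  d 4  4  4  3  4  3  4
  a 5  5  5  4  4  4  4
Edit distance = dp[5][6] = 4

4


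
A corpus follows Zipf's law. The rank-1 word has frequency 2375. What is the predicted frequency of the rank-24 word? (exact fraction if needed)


Zipf's law: freq(rank) = f1 / rank
f1 = 2375, rank = 24
freq = 2375 / 24
GCD(2375, 24) = 1
Simplified: 2375/24

2375/24


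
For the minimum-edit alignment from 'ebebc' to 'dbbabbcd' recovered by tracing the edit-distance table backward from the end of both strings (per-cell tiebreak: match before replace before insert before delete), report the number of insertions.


Edit distance = 5. Backtracking from cell (5, 8) with preference match > replace > insert > delete,
then listing the resulting alignment 'ebebc' -> 'dbbabbcd' left to right:
  Step 1: insert 'd' [insertion #1]
  Step 2: replace e->b
  Step 3: keep 'b'
  Step 4: insert 'a' [insertion #2]
  Step 5: replace e->b
  Step 6: keep 'b'
  Step 7: keep 'c'
  Step 8: insert 'd' [insertion #3]
Total insertions: 3

3


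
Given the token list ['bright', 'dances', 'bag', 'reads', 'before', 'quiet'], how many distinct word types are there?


Listing all tokens and tracking unique types:
  Token 1: 'bright' -> NEW (unique so far: 1)
  Token 2: 'dances' -> NEW (unique so far: 2)
  Token 3: 'bag' -> NEW (unique so far: 3)
  Token 4: 'reads' -> NEW (unique so far: 4)
  Token 5: 'before' -> NEW (unique so far: 5)
  Token 6: 'quiet' -> NEW (unique so far: 6)
Unique types: ('bag', 'before', 'bright', 'dances', 'quiet', 'reads')
Vocabulary size: 6

6


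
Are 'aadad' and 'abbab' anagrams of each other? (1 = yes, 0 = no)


Sort characters of 'aadad': 'aaadd'
Sort characters of 'abbab': 'aabbb'
Sorted forms differ -> they are NOT anagrams
Result: 0

0


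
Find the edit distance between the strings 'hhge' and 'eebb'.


Building DP table for s1='hhge' (len 4) and s2='eebb' (len 4):
       e  e  b  b
    0  1  2  3  4
  h 1  1  2  3  4
  h 2  2  2  3  4
  g 3  3  3  3  4
  e 4  3  3  4  4
Edit distance = dp[4][4] = 4

4


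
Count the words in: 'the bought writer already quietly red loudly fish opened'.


Counting words by splitting on spaces:
  Word 1: 'the'
  Word 2: 'bought'
  Word 3: 'writer'
  Word 4: 'already'
  Word 5: 'quietly'
  Word 6: 'red'
  Word 7: 'loudly'
  Word 8: 'fish'
  Word 9: 'opened'
Total words: 9

9


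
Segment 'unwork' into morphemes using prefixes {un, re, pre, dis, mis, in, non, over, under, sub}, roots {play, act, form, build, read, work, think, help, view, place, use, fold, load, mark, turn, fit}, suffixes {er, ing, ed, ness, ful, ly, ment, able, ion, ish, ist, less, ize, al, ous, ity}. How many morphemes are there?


Segmenting 'unwork' against the inventory:
  'un' -> prefix (morpheme 1)
  'work' -> root (morpheme 2)
Total morphemes: 2

2


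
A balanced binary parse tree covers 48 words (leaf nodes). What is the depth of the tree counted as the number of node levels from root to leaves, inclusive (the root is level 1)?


In a balanced binary tree with n leaves the deepest leaf is ceil(log2(n)) edges below the root,
so counting node levels inclusive of root and leaves gives ceil(log2(n)) + 1 levels.
log2(48) = 5.5850
ceil(5.5850) = 6
levels = 6 + 1 = 7

7


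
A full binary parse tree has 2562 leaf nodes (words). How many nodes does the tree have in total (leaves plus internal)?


Leaf nodes (terminals): 2562
Internal nodes = n - 1 = 2562 - 1 = 2561
Total = leaves + internal = 2562 + 2561 = 5123

5123


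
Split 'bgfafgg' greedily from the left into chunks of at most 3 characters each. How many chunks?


'bgfafgg' has 7 characters.
Chunking with max size 3:
  Chunk 1: 'bgf' (positions 0-2)
  Chunk 2: 'afg' (positions 3-5)
  Chunk 3: 'g' (positions 6-6)
Total chunks: ceil(7 / 3) = 3

3


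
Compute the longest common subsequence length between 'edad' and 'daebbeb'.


DP table for LCS of 'edad' and 'daebbeb':
       d  a  e  b  b  e  b
    0  0  0  0  0  0  0  0
  e 0  0  0  1  1  1  1  1
  d 0  1  1  1  1  1  1  1
  a 0  1  2  2  2  2  2  2
  d 0  1  2  2  2  2  2  2
LCS: 'da'
LCS length = 2

2


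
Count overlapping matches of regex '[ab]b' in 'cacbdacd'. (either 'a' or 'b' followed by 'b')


Pattern: [ab]b means either 'a' or 'b' followed by 'b'.
Scanning 'cacbdacd' position-by-position:
  Pos 0: window 'ca' -> no
  Pos 1: window 'ac' -> no
  Pos 2: window 'cb' -> no
  Pos 3: window 'bd' -> no
  Pos 4: window 'da' -> no
  Pos 5: window 'ac' -> no
  Pos 6: window 'cd' -> no
  Pos 7: window 'd' -> no
Total matches: 0

0


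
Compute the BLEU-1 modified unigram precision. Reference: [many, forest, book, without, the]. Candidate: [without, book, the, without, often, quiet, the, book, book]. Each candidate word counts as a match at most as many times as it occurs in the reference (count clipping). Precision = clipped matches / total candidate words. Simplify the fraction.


Reference word counts: {'book': 1, 'forest': 1, 'many': 1, 'the': 1, 'without': 1}
Checking each candidate word (with clipping):
  'without' -> in reference (ref count 1, used 1/1) -> match (matches: 1)
  'book' -> in reference (ref count 1, used 1/1) -> match (matches: 2)
  'the' -> in reference (ref count 1, used 1/1) -> match (matches: 3)
  'without' -> ref count 1 already used up (1/1) -> clipped, no match (matches: 3)
  'often' -> not in reference -> no match (matches: 3)
  'quiet' -> not in reference -> no match (matches: 3)
  'the' -> ref count 1 already used up (1/1) -> clipped, no match (matches: 3)
  'book' -> ref count 1 already used up (1/1) -> clipped, no match (matches: 3)
  'book' -> ref count 1 already used up (1/1) -> clipped, no match (matches: 3)
Clipped matches: 3, Candidate length: 9
Precision = 3/9 = 1/3

1/3


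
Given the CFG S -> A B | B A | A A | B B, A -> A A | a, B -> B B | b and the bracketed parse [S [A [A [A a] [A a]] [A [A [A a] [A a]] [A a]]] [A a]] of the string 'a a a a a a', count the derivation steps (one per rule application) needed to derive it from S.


Every bracketed nonterminal node [X ...] in the tree is produced by exactly one rule application.
Reading the tree off as a leftmost derivation:
  Step 1: S  =>  A A   (applied S -> A A)
  Step 2: A A  =>  A A A   (applied A -> A A)
  Step 3: A A A  =>  A A A A   (applied A -> A A)
  Step 4: A A A A  =>  a A A A   (applied A -> a)
  Step 5: a A A A  =>  a a A A   (applied A -> a)
  Step 6: a a A A  =>  a a A A A   (applied A -> A A)
  Step 7: a a A A A  =>  a a A A A A   (applied A -> A A)
  Step 8: a a A A A A  =>  a a a A A A   (applied A -> a)
  Step 9: a a a A A A  =>  a a a a A A   (applied A -> a)
  Step 10: a a a a A A  =>  a a a a a A   (applied A -> a)
  Step 11: a a a a a A  =>  a a a a a a   (applied A -> a)
Final yield: a a a a a a
Total rewrite steps: 11

11


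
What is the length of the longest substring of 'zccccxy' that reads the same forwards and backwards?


Scanning 'zccccxy' for palindromic substrings.
Substring at positions 1-4: 'cccc'.
Check: reverse('cccc') = 'cccc' -> palindrome confirmed.
Neighbouring characters ('z' / 'x') break symmetry, so it cannot extend further.
No longer palindromic substring exists; longest length = 4

4


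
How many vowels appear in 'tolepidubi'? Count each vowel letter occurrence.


Scanning each character of 'tolepidubi':
  Position 1: 't' -> consonant (running count: 0)
  Position 2: 'o' -> vowel (running count: 1)
  Position 3: 'l' -> consonant (running count: 1)
  Position 4: 'e' -> vowel (running count: 2)
  Position 5: 'p' -> consonant (running count: 2)
  Position 6: 'i' -> vowel (running count: 3)
  Position 7: 'd' -> consonant (running count: 3)
  Position 8: 'u' -> vowel (running count: 4)
  Position 9: 'b' -> consonant (running count: 4)
  Position 10: 'i' -> vowel (running count: 5)
Total vowels: 5

5


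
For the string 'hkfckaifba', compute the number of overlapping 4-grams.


String 'hkfckaifba' has length L = 10.
Number of overlapping n-grams = L - n + 1
Substituting: 10 - 4 + 1 = 7

7


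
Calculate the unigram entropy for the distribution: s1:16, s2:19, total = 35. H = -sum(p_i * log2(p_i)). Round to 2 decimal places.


Computing entropy H = -sum(p_i * log2(p_i)):
  s1: p = 16/35 = 0.4571, -p*log2(p) = 0.5162
  s2: p = 19/35 = 0.5429, -p*log2(p) = 0.4785
H = sum of terms = 0.9947
Rounded to 2 decimals: 0.99

0.99


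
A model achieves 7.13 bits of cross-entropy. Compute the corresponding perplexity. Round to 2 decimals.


Perplexity formula: PP = 2^H
H = 7.13
PP = 2^7.13
Decompose: 2^7.13 = 2^7 * 2^0.13
2^7 = 128, 2^0.13 ~ 1.0942937
PP ~ 128 * 1.0942937 = 140.0695936
Rounded to 2 decimals: 140.07

140.07


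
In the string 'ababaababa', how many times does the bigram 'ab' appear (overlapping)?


Scanning 'ababaababa' for bigram 'ab':
  Position 0: 'ab' -> MATCH
  Position 1: 'ba' -> no
  Position 2: 'ab' -> MATCH
  Position 3: 'ba' -> no
  Position 4: 'aa' -> no
  Position 5: 'ab' -> MATCH
  Position 6: 'ba' -> no
  Position 7: 'ab' -> MATCH
  Position 8: 'ba' -> no
Total matches: 4

4


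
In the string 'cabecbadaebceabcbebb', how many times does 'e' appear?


Scanning 'cabecbadaebceabcbebb' for 'e':
  Position 3: 'e' -> MATCH (count: 1)
  Position 9: 'e' -> MATCH (count: 2)
  Position 12: 'e' -> MATCH (count: 3)
  Position 17: 'e' -> MATCH (count: 4)
Total occurrences of 'e': 4

4


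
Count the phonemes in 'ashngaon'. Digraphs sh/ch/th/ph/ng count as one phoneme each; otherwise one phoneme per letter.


Parsing 'ashngaon' greedily, digraphs first:
  'a' -> vowel phoneme (phonemes so far: 1)
  'sh' -> digraph (1 consonant phoneme) (phonemes so far: 2)
  'ng' -> digraph (1 consonant phoneme) (phonemes so far: 3)
  'a' -> vowel phoneme (phonemes so far: 4)
  'o' -> vowel phoneme (phonemes so far: 5)
  'n' -> consonant phoneme (phonemes so far: 6)
Total phonemes: 6

6


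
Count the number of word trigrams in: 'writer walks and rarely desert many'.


Word trigrams from [6] words:
  Trigram 1: (writer walks and)
  Trigram 2: (walks and rarely)
  Trigram 3: (and rarely desert)
  Trigram 4: (rarely desert many)
Total word trigrams: 6 - 2 = 4

4


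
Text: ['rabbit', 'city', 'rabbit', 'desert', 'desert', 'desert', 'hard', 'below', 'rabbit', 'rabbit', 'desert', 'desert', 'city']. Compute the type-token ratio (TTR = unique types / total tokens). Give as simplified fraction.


Tokens: 13
Unique types: ('below', 'city', 'desert', 'hard', 'rabbit') = 5
TTR = 5/13
Already in lowest terms.

5/13


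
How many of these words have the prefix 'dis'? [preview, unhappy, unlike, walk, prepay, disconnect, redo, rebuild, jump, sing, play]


Checking each word for prefix 'dis':
  'preview' -> no (count: 0)
  'unhappy' -> no (count: 0)
  'unlike' -> no (count: 0)
  'walk' -> no (count: 0)
  'prepay' -> no (count: 0)
  'disconnect' -> YES, starts with 'dis' (count: 1)
  'redo' -> no (count: 1)
  'rebuild' -> no (count: 1)
  'jump' -> no (count: 1)
  'sing' -> no (count: 1)
  'play' -> no (count: 1)
Total with prefix 'dis': 1

1


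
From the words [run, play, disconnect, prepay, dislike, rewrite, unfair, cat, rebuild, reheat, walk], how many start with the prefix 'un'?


Checking each word for prefix 'un':
  'run' -> no (count: 0)
  'play' -> no (count: 0)
  'disconnect' -> no (count: 0)
  'prepay' -> no (count: 0)
  'dislike' -> no (count: 0)
  'rewrite' -> no (count: 0)
  'unfair' -> YES, starts with 'un' (count: 1)
  'cat' -> no (count: 1)
  'rebuild' -> no (count: 1)
  'reheat' -> no (count: 1)
  'walk' -> no (count: 1)
Total with prefix 'un': 1

1


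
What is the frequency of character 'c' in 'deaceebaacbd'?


Scanning 'deaceebaacbd' for 'c':
  Position 3: 'c' -> MATCH (count: 1)
  Position 9: 'c' -> MATCH (count: 2)
Total occurrences of 'c': 2

2


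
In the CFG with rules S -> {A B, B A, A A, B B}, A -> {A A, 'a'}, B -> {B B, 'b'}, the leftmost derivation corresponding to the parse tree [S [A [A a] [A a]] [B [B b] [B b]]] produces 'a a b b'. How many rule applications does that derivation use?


Every bracketed nonterminal node [X ...] in the tree is produced by exactly one rule application.
Reading the tree off as a leftmost derivation:
  Step 1: S  =>  A B   (applied S -> A B)
  Step 2: A B  =>  A A B   (applied A -> A A)
  Step 3: A A B  =>  a A B   (applied A -> a)
  Step 4: a A B  =>  a a B   (applied A -> a)
  Step 5: a a B  =>  a a B B   (applied B -> B B)
  Step 6: a a B B  =>  a a b B   (applied B -> b)
  Step 7: a a b B  =>  a a b b   (applied B -> b)
Final yield: a a b b
Total rewrite steps: 7

7


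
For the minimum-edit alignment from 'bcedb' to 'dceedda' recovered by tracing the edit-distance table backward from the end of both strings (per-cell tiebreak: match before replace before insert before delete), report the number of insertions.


Edit distance = 4. Backtracking from cell (5, 7) with preference match > replace > insert > delete,
then listing the resulting alignment 'bcedb' -> 'dceedda' left to right:
  Step 1: replace b->d
  Step 2: keep 'c'
  Step 3: insert 'e' [insertion #1]
  Step 4: keep 'e'
  Step 5: insert 'd' [insertion #2]
  Step 6: keep 'd'
  Step 7: replace b->a
Total insertions: 2

2


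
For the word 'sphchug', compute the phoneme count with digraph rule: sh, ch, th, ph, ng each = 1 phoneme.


Parsing 'sphchug' greedily, digraphs first:
  's' -> consonant phoneme (phonemes so far: 1)
  'ph' -> digraph (1 consonant phoneme) (phonemes so far: 2)
  'ch' -> digraph (1 consonant phoneme) (phonemes so far: 3)
  'u' -> vowel phoneme (phonemes so far: 4)
  'g' -> consonant phoneme (phonemes so far: 5)
Total phonemes: 5

5


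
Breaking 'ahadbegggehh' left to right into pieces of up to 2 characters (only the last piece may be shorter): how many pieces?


'ahadbegggehh' has 12 characters.
Chunking with max size 2:
  Chunk 1: 'ah' (positions 0-1)
  Chunk 2: 'ad' (positions 2-3)
  Chunk 3: 'be' (positions 4-5)
  Chunk 4: 'gg' (positions 6-7)
  Chunk 5: 'ge' (positions 8-9)
  Chunk 6: 'hh' (positions 10-11)
Total chunks: ceil(12 / 2) = 6

6


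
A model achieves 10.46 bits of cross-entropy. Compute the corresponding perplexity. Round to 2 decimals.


Perplexity formula: PP = 2^H
H = 10.46
PP = 2^10.46
Decompose: 2^10.46 = 2^10 * 2^0.46
2^10 = 1024, 2^0.46 ~ 1.3755418
PP ~ 1024 * 1.3755418 = 1408.5548032
Rounded to 2 decimals: 1408.55

1408.55


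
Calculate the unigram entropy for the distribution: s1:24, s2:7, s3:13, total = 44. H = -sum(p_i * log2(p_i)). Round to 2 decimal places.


Computing entropy H = -sum(p_i * log2(p_i)):
  s1: p = 24/44 = 0.5455, -p*log2(p) = 0.4770
  s2: p = 7/44 = 0.1591, -p*log2(p) = 0.4219
  s3: p = 13/44 = 0.2955, -p*log2(p) = 0.5197
H = sum of terms = 1.4186
Rounded to 2 decimals: 1.42

1.42


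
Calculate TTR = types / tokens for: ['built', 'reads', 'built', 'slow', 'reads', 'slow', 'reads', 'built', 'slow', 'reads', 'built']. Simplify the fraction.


Tokens: 11
Unique types: ('built', 'reads', 'slow') = 3
TTR = 3/11
Already in lowest terms.

3/11


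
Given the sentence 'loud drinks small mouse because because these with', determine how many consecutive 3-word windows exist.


Word trigrams from [8] words:
  Trigram 1: (loud drinks small)
  Trigram 2: (drinks small mouse)
  Trigram 3: (small mouse because)
  Trigram 4: (mouse because because)
  Trigram 5: (because because these)
  Trigram 6: (because these with)
Total word trigrams: 8 - 2 = 6

6


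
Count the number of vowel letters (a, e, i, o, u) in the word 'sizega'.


Scanning each character of 'sizega':
  Position 1: 's' -> consonant (running count: 0)
  Position 2: 'i' -> vowel (running count: 1)
  Position 3: 'z' -> consonant (running count: 1)
  Position 4: 'e' -> vowel (running count: 2)
  Position 5: 'g' -> consonant (running count: 2)
  Position 6: 'a' -> vowel (running count: 3)
Total vowels: 3

3


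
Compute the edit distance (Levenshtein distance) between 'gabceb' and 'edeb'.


Building DP table for s1='gabceb' (len 6) and s2='edeb' (len 4):
       e  d  e  b
    0  1  2  3  4
  g 1  1  2  3  4
  a 2  2  2  3  4
  b 3  3  3  3  3
  c 4  4  4  4  4
  e 5  4  5  4  5
  b 6  5  5  5  4
Edit distance = dp[6][4] = 4

4


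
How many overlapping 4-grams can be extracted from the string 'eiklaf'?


String 'eiklaf' has length L = 6.
Number of overlapping n-grams = L - n + 1
Substituting: 6 - 4 + 1 = 3

3


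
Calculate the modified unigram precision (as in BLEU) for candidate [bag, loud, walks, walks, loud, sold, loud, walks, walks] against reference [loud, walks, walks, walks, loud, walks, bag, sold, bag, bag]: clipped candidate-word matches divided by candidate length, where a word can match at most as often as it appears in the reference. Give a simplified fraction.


Reference word counts: {'bag': 3, 'loud': 2, 'sold': 1, 'walks': 4}
Checking each candidate word (with clipping):
  'bag' -> in reference (ref count 3, used 1/3) -> match (matches: 1)
  'loud' -> in reference (ref count 2, used 1/2) -> match (matches: 2)
  'walks' -> in reference (ref count 4, used 1/4) -> match (matches: 3)
  'walks' -> in reference (ref count 4, used 2/4) -> match (matches: 4)
  'loud' -> in reference (ref count 2, used 2/2) -> match (matches: 5)
  'sold' -> in reference (ref count 1, used 1/1) -> match (matches: 6)
  'loud' -> ref count 2 already used up (2/2) -> clipped, no match (matches: 6)
  'walks' -> in reference (ref count 4, used 3/4) -> match (matches: 7)
  'walks' -> in reference (ref count 4, used 4/4) -> match (matches: 8)
Clipped matches: 8, Candidate length: 9
Precision = 8/9

8/9


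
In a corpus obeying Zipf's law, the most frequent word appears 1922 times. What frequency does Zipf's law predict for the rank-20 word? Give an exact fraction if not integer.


Zipf's law: freq(rank) = f1 / rank
f1 = 1922, rank = 20
freq = 1922 / 20
GCD(1922, 20) = 2
Simplified: 961/10

961/10


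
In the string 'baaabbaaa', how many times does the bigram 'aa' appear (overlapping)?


Scanning 'baaabbaaa' for bigram 'aa':
  Position 0: 'ba' -> no
  Position 1: 'aa' -> MATCH
  Position 2: 'aa' -> MATCH
  Position 3: 'ab' -> no
  Position 4: 'bb' -> no
  Position 5: 'ba' -> no
  Position 6: 'aa' -> MATCH
  Position 7: 'aa' -> MATCH
Total matches: 4

4


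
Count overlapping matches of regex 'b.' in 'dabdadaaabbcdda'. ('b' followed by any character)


Pattern: b. means 'b' followed by any character.
Scanning 'dabdadaaabbcdda' position-by-position:
  Pos 0: window 'da' -> no
  Pos 1: window 'ab' -> no
  Pos 2: window 'bd' -> MATCH
  Pos 3: window 'da' -> no
  Pos 4: window 'ad' -> no
  Pos 5: window 'da' -> no
  Pos 6: window 'aa' -> no
  Pos 7: window 'aa' -> no
  Pos 8: window 'ab' -> no
  Pos 9: window 'bb' -> MATCH
  Pos 10: window 'bc' -> MATCH
  Pos 11: window 'cd' -> no
  Pos 12: window 'dd' -> no
  Pos 13: window 'da' -> no
  Pos 14: window 'a' -> no
Total matches: 3

3


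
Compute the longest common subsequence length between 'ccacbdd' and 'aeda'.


DP table for LCS of 'ccacbdd' and 'aeda':
       a  e  d  a
    0  0  0  0  0
  c 0  0  0  0  0
  c 0  0  0  0  0
  a 0  1  1  1  1
  c 0  1  1  1  1
  b 0  1  1  1  1
  d 0  1  1  2  2
  d 0  1  1  2  2
LCS: 'ad'
LCS length = 2

2


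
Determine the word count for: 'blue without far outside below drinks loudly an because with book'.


Counting words by splitting on spaces:
  Word 1: 'blue'
  Word 2: 'without'
  Word 3: 'far'
  Word 4: 'outside'
  Word 5: 'below'
  Word 6: 'drinks'
  Word 7: 'loudly'
  Word 8: 'an'
  Word 9: 'because'
  Word 10: 'with'
  Word 11: 'book'
Total words: 11

11


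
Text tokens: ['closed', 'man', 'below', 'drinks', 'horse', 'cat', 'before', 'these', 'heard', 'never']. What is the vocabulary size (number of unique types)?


Listing all tokens and tracking unique types:
  Token 1: 'closed' -> NEW (unique so far: 1)
  Token 2: 'man' -> NEW (unique so far: 2)
  Token 3: 'below' -> NEW (unique so far: 3)
  Token 4: 'drinks' -> NEW (unique so far: 4)
  Token 5: 'horse' -> NEW (unique so far: 5)
  Token 6: 'cat' -> NEW (unique so far: 6)
  Token 7: 'before' -> NEW (unique so far: 7)
  Token 8: 'these' -> NEW (unique so far: 8)
  Token 9: 'heard' -> NEW (unique so far: 9)
  Token 10: 'never' -> NEW (unique so far: 10)
Unique types: ('before', 'below', 'cat', 'closed', 'drinks', 'heard', 'horse', 'man', 'never', 'these')
Vocabulary size: 10

10


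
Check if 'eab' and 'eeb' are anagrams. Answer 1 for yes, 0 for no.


Sort characters of 'eab': 'abe'
Sort characters of 'eeb': 'bee'
Sorted forms differ -> they are NOT anagrams
Result: 0

0


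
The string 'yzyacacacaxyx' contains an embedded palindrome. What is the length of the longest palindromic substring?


Scanning 'yzyacacacaxyx' for palindromic substrings.
Substring at positions 3-9: 'acacaca'.
Check: reverse('acacaca') = 'acacaca' -> palindrome confirmed.
Neighbouring characters ('y' / 'x') break symmetry, so it cannot extend further.
No longer palindromic substring exists; longest length = 7

7


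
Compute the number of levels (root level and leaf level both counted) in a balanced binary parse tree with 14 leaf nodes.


In a balanced binary tree with n leaves the deepest leaf is ceil(log2(n)) edges below the root,
so counting node levels inclusive of root and leaves gives ceil(log2(n)) + 1 levels.
log2(14) = 3.8074
ceil(3.8074) = 4
levels = 4 + 1 = 5

5


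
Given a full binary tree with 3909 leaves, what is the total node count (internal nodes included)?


Leaf nodes (terminals): 3909
Internal nodes = n - 1 = 3909 - 1 = 3908
Total = leaves + internal = 3909 + 3908 = 7817

7817


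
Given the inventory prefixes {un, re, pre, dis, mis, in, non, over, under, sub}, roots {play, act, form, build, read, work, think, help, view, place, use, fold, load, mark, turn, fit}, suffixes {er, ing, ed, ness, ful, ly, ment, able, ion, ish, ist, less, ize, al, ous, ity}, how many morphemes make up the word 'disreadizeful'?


Segmenting 'disreadizeful' against the inventory:
  'dis' -> prefix (morpheme 1)
  'read' -> root (morpheme 2)
  'ize' -> suffix (morpheme 3)
  'ful' -> suffix (morpheme 4)
Total morphemes: 4

4


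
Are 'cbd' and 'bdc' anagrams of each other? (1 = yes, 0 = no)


Sort characters of 'cbd': 'bcd'
Sort characters of 'bdc': 'bcd'
Sorted forms match -> they ARE anagrams
Result: 1

1


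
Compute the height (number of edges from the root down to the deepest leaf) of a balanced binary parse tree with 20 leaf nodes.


In a balanced binary tree with n leaves the deepest leaf is ceil(log2(n)) edges below the root.
log2(20) = 4.3219
ceil(4.3219) = 5
height (edges) = 5

5


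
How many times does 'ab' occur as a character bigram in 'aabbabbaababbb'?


Scanning 'aabbabbaababbb' for bigram 'ab':
  Position 0: 'aa' -> no
  Position 1: 'ab' -> MATCH
  Position 2: 'bb' -> no
  Position 3: 'ba' -> no
  Position 4: 'ab' -> MATCH
  Position 5: 'bb' -> no
  Position 6: 'ba' -> no
  Position 7: 'aa' -> no
  Position 8: 'ab' -> MATCH
  Position 9: 'ba' -> no
  Position 10: 'ab' -> MATCH
  Position 11: 'bb' -> no
  Position 12: 'bb' -> no
Total matches: 4

4


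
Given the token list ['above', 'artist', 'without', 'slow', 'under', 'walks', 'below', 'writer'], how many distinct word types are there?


Listing all tokens and tracking unique types:
  Token 1: 'above' -> NEW (unique so far: 1)
  Token 2: 'artist' -> NEW (unique so far: 2)
  Token 3: 'without' -> NEW (unique so far: 3)
  Token 4: 'slow' -> NEW (unique so far: 4)
  Token 5: 'under' -> NEW (unique so far: 5)
  Token 6: 'walks' -> NEW (unique so far: 6)
  Token 7: 'below' -> NEW (unique so far: 7)
  Token 8: 'writer' -> NEW (unique so far: 8)
Unique types: ('above', 'artist', 'below', 'slow', 'under', 'walks', 'without', 'writer')
Vocabulary size: 8

8


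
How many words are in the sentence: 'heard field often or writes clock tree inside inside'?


Counting words by splitting on spaces:
  Word 1: 'heard'
  Word 2: 'field'
  Word 3: 'often'
  Word 4: 'or'
  Word 5: 'writes'
  Word 6: 'clock'
  Word 7: 'tree'
  Word 8: 'inside'
  Word 9: 'inside'
Total words: 9

9


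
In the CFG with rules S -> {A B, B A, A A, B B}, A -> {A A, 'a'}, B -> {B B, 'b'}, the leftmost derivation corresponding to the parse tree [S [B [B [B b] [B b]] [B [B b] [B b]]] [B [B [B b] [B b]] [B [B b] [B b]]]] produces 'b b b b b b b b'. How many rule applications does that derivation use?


Every bracketed nonterminal node [X ...] in the tree is produced by exactly one rule application.
Reading the tree off as a leftmost derivation:
  Step 1: S  =>  B B   (applied S -> B B)
  Step 2: B B  =>  B B B   (applied B -> B B)
  Step 3: B B B  =>  B B B B   (applied B -> B B)
  Step 4: B B B B  =>  b B B B   (applied B -> b)
  Step 5: b B B B  =>  b b B B   (applied B -> b)
  Step 6: b b B B  =>  b b B B B   (applied B -> B B)
  Step 7: b b B B B  =>  b b b B B   (applied B -> b)
  Step 8: b b b B B  =>  b b b b B   (applied B -> b)
  Step 9: b b b b B  =>  b b b b B B   (applied B -> B B)
  Step 10: b b b b B B  =>  b b b b B B B   (applied B -> B B)
  Step 11: b b b b B B B  =>  b b b b b B B   (applied B -> b)
  Step 12: b b b b b B B  =>  b b b b b b B   (applied B -> b)
  Step 13: b b b b b b B  =>  b b b b b b B B   (applied B -> B B)
  Step 14: b b b b b b B B  =>  b b b b b b b B   (applied B -> b)
  Step 15: b b b b b b b B  =>  b b b b b b b b   (applied B -> b)
Final yield: b b b b b b b b
Total rewrite steps: 15

15


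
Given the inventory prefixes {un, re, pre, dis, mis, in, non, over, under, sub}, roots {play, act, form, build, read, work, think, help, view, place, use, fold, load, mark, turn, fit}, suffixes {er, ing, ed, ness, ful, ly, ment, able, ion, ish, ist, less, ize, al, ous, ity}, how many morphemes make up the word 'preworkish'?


Segmenting 'preworkish' against the inventory:
  'pre' -> prefix (morpheme 1)
  'work' -> root (morpheme 2)
  'ish' -> suffix (morpheme 3)
Total morphemes: 3

3


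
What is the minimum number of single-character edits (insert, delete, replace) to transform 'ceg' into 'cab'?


Building DP table for s1='ceg' (len 3) and s2='cab' (len 3):
       c  a  b
    0  1  2  3
  c 1  0  1  2
  e 2  1  1  2
  g 3  2  2  2
Edit distance = dp[3][3] = 2

2


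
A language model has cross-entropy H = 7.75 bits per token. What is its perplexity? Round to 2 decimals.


Perplexity formula: PP = 2^H
H = 7.75
PP = 2^7.75
Decompose: 2^7.75 = 2^7 * 2^0.75
2^7 = 128, 2^0.75 ~ 1.6817928
PP ~ 128 * 1.6817928 = 215.2694784
Rounded to 2 decimals: 215.27

215.27


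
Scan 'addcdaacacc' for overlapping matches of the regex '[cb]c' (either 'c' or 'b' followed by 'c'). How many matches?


Pattern: [cb]c means either 'c' or 'b' followed by 'c'.
Scanning 'addcdaacacc' position-by-position:
  Pos 0: window 'ad' -> no
  Pos 1: window 'dd' -> no
  Pos 2: window 'dc' -> no
  Pos 3: window 'cd' -> no
  Pos 4: window 'da' -> no
  Pos 5: window 'aa' -> no
  Pos 6: window 'ac' -> no
  Pos 7: window 'ca' -> no
  Pos 8: window 'ac' -> no
  Pos 9: window 'cc' -> MATCH
  Pos 10: window 'c' -> no
Total matches: 1

1


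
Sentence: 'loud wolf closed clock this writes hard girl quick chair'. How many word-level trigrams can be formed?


Word trigrams from [10] words:
  Trigram 1: (loud wolf closed)
  Trigram 2: (wolf closed clock)
  Trigram 3: (closed clock this)
  Trigram 4: (clock this writes)
  Trigram 5: (this writes hard)
  Trigram 6: (writes hard girl)
  Trigram 7: (hard girl quick)
  Trigram 8: (girl quick chair)
Total word trigrams: 10 - 2 = 8

8


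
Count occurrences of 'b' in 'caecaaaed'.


Scanning 'caecaaaed' for 'b':
  No matches found.
Total occurrences of 'b': 0

0


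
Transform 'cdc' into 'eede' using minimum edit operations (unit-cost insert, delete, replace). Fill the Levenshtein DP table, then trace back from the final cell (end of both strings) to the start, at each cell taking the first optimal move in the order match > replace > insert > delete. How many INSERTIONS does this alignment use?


Edit distance = 3. Backtracking from cell (3, 4) with preference match > replace > insert > delete,
then listing the resulting alignment 'cdc' -> 'eede' left to right:
  Step 1: insert 'e' [insertion #1]
  Step 2: replace c->e
  Step 3: keep 'd'
  Step 4: replace c->e
Total insertions: 1

1


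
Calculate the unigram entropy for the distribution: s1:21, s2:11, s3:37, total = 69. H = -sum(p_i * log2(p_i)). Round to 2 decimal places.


Computing entropy H = -sum(p_i * log2(p_i)):
  s1: p = 21/69 = 0.3043, -p*log2(p) = 0.5223
  s2: p = 11/69 = 0.1594, -p*log2(p) = 0.4223
  s3: p = 37/69 = 0.5362, -p*log2(p) = 0.4821
H = sum of terms = 1.4267
Rounded to 2 decimals: 1.43

1.43


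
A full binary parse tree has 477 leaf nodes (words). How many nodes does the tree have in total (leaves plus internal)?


Leaf nodes (terminals): 477
Internal nodes = n - 1 = 477 - 1 = 476
Total = leaves + internal = 477 + 476 = 953

953


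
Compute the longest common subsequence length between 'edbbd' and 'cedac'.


DP table for LCS of 'edbbd' and 'cedac':
       c  e  d  a  c
    0  0  0  0  0  0
  e 0  0  1  1  1  1
  d 0  0  1  2  2  2
  b 0  0  1  2  2  2
  b 0  0  1  2  2  2
  d 0  0  1  2  2  2
LCS: 'ed'
LCS length = 2

2


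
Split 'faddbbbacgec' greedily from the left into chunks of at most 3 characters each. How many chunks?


'faddbbbacgec' has 12 characters.
Chunking with max size 3:
  Chunk 1: 'fad' (positions 0-2)
  Chunk 2: 'dbb' (positions 3-5)
  Chunk 3: 'bac' (positions 6-8)
  Chunk 4: 'gec' (positions 9-11)
Total chunks: ceil(12 / 3) = 4

4


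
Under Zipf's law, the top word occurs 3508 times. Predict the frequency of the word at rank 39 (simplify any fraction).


Zipf's law: freq(rank) = f1 / rank
f1 = 3508, rank = 39
freq = 3508 / 39
GCD(3508, 39) = 1
Simplified: 3508/39

3508/39


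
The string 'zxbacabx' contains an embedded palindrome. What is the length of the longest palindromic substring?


Scanning 'zxbacabx' for palindromic substrings.
Substring at positions 1-7: 'xbacabx'.
Check: reverse('xbacabx') = 'xbacabx' -> palindrome confirmed.
Neighbouring characters ('z' / '-') break symmetry, so it cannot extend further.
No longer palindromic substring exists; longest length = 7

7


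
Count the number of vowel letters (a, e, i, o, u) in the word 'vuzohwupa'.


Scanning each character of 'vuzohwupa':
  Position 1: 'v' -> consonant (running count: 0)
  Position 2: 'u' -> vowel (running count: 1)
  Position 3: 'z' -> consonant (running count: 1)
  Position 4: 'o' -> vowel (running count: 2)
  Position 5: 'h' -> consonant (running count: 2)
  Position 6: 'w' -> consonant (running count: 2)
  Position 7: 'u' -> vowel (running count: 3)
  Position 8: 'p' -> consonant (running count: 3)
  Position 9: 'a' -> vowel (running count: 4)
Total vowels: 4

4


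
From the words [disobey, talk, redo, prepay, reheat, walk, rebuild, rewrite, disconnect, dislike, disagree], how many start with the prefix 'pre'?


Checking each word for prefix 'pre':
  'disobey' -> no (count: 0)
  'talk' -> no (count: 0)
  'redo' -> no (count: 0)
  'prepay' -> YES, starts with 'pre' (count: 1)
  'reheat' -> no (count: 1)
  'walk' -> no (count: 1)
  'rebuild' -> no (count: 1)
  'rewrite' -> no (count: 1)
  'disconnect' -> no (count: 1)
  'dislike' -> no (count: 1)
  'disagree' -> no (count: 1)
Total with prefix 'pre': 1

1


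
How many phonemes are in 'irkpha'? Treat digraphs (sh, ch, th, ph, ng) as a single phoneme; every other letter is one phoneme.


Parsing 'irkpha' greedily, digraphs first:
  'i' -> vowel phoneme (phonemes so far: 1)
  'r' -> consonant phoneme (phonemes so far: 2)
  'k' -> consonant phoneme (phonemes so far: 3)
  'ph' -> digraph (1 consonant phoneme) (phonemes so far: 4)
  'a' -> vowel phoneme (phonemes so far: 5)
Total phonemes: 5

5


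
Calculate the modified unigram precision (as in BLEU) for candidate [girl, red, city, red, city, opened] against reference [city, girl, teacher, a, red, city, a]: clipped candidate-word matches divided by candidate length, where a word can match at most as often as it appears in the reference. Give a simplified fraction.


Reference word counts: {'a': 2, 'city': 2, 'girl': 1, 'red': 1, 'teacher': 1}
Checking each candidate word (with clipping):
  'girl' -> in reference (ref count 1, used 1/1) -> match (matches: 1)
  'red' -> in reference (ref count 1, used 1/1) -> match (matches: 2)
  'city' -> in reference (ref count 2, used 1/2) -> match (matches: 3)
  'red' -> ref count 1 already used up (1/1) -> clipped, no match (matches: 3)
  'city' -> in reference (ref count 2, used 2/2) -> match (matches: 4)
  'opened' -> not in reference -> no match (matches: 4)
Clipped matches: 4, Candidate length: 6
Precision = 4/6 = 2/3

2/3


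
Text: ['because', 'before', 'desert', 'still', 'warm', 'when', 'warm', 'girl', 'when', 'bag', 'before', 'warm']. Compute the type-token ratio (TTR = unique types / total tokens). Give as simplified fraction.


Tokens: 12
Unique types: ('bag', 'because', 'before', 'desert', 'girl', 'still', 'warm', 'when') = 8
TTR = 8/12
Simplify: divide both by 4 -> 2/3
TTR = 2/3

2/3


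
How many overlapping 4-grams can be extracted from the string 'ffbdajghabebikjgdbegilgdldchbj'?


String 'ffbdajghabebikjgdbegilgdldchbj' has length L = 30.
Number of overlapping n-grams = L - n + 1
Substituting: 30 - 4 + 1 = 27

27


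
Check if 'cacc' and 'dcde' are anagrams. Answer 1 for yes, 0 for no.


Sort characters of 'cacc': 'accc'
Sort characters of 'dcde': 'cdde'
Sorted forms differ -> they are NOT anagrams
Result: 0

0


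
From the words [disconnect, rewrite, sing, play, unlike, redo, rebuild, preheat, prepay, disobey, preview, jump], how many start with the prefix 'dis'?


Checking each word for prefix 'dis':
  'disconnect' -> YES, starts with 'dis' (count: 1)
  'rewrite' -> no (count: 1)
  'sing' -> no (count: 1)
  'play' -> no (count: 1)
  'unlike' -> no (count: 1)
  'redo' -> no (count: 1)
  'rebuild' -> no (count: 1)
  'preheat' -> no (count: 1)
  'prepay' -> no (count: 1)
  'disobey' -> YES, starts with 'dis' (count: 2)
  'preview' -> no (count: 2)
  'jump' -> no (count: 2)
Total with prefix 'dis': 2

2


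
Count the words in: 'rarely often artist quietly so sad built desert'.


Counting words by splitting on spaces:
  Word 1: 'rarely'
  Word 2: 'often'
  Word 3: 'artist'
  Word 4: 'quietly'
  Word 5: 'so'
  Word 6: 'sad'
  Word 7: 'built'
  Word 8: 'desert'
Total words: 8

8


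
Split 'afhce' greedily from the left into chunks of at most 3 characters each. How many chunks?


'afhce' has 5 characters.
Chunking with max size 3:
  Chunk 1: 'afh' (positions 0-2)
  Chunk 2: 'ce' (positions 3-4)
Total chunks: ceil(5 / 3) = 2

2


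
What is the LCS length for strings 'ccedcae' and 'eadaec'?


DP table for LCS of 'ccedcae' and 'eadaec':
       e  a  d  a  e  c
    0  0  0  0  0  0  0
  c 0  0  0  0  0  0  1
  c 0  0  0  0  0  0  1
  e 0  1  1  1  1  1  1
  d 0  1  1  2  2  2  2
  c 0  1  1  2  2  2  3
  a 0  1  2  2  3  3  3
  e 0  1  2  2  3  4  4
LCS: 'edae'
LCS length = 4

4


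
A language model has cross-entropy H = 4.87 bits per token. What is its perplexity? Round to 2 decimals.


Perplexity formula: PP = 2^H
H = 4.87
PP = 2^4.87
Decompose: 2^4.87 = 2^4 * 2^0.87
2^4 = 16, 2^0.87 ~ 1.8276629
PP ~ 16 * 1.8276629 = 29.2426064
Rounded to 2 decimals: 29.24

29.24


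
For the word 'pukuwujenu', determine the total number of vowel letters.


Scanning each character of 'pukuwujenu':
  Position 1: 'p' -> consonant (running count: 0)
  Position 2: 'u' -> vowel (running count: 1)
  Position 3: 'k' -> consonant (running count: 1)
  Position 4: 'u' -> vowel (running count: 2)
  Position 5: 'w' -> consonant (running count: 2)
  Position 6: 'u' -> vowel (running count: 3)
  Position 7: 'j' -> consonant (running count: 3)
  Position 8: 'e' -> vowel (running count: 4)
  Position 9: 'n' -> consonant (running count: 4)
  Position 10: 'u' -> vowel (running count: 5)
Total vowels: 5

5


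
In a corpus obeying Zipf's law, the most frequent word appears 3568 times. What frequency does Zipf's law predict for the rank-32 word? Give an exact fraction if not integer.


Zipf's law: freq(rank) = f1 / rank
f1 = 3568, rank = 32
freq = 3568 / 32
GCD(3568, 32) = 16
Simplified: 223/2

223/2


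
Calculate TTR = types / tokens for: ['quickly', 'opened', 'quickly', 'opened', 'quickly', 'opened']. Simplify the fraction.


Tokens: 6
Unique types: ('opened', 'quickly') = 2
TTR = 2/6
Simplify: divide both by 2 -> 1/3
TTR = 1/3

1/3


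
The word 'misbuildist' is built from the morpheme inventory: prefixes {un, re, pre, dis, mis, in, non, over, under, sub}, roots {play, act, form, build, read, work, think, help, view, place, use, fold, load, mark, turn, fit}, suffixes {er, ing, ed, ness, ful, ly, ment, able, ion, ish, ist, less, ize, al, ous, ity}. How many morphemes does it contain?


Segmenting 'misbuildist' against the inventory:
  'mis' -> prefix (morpheme 1)
  'build' -> root (morpheme 2)
  'ist' -> suffix (morpheme 3)
Total morphemes: 3

3


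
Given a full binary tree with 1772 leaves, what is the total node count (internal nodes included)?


Leaf nodes (terminals): 1772
Internal nodes = n - 1 = 1772 - 1 = 1771
Total = leaves + internal = 1772 + 1771 = 3543

3543


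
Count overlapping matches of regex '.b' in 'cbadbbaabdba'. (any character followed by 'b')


Pattern: .b means any character followed by 'b'.
Scanning 'cbadbbaabdba' position-by-position:
  Pos 0: window 'cb' -> MATCH
  Pos 1: window 'ba' -> no
  Pos 2: window 'ad' -> no
  Pos 3: window 'db' -> MATCH
  Pos 4: window 'bb' -> MATCH
  Pos 5: window 'ba' -> no
  Pos 6: window 'aa' -> no
  Pos 7: window 'ab' -> MATCH
  Pos 8: window 'bd' -> no
  Pos 9: window 'db' -> MATCH
  Pos 10: window 'ba' -> no
  Pos 11: window 'a' -> no
Total matches: 5

5
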